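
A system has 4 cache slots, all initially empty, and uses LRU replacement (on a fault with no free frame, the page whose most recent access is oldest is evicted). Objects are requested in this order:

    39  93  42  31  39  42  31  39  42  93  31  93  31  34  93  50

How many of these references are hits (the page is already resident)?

39: miss, frames (39)
93: miss, frames (39 93)
42: miss, frames (39 93 42)
31: miss, frames (39 93 42 31)
39: hit
42: hit
31: hit
39: hit
42: hit
93: hit
31: hit
93: hit
31: hit
34: miss, evict 39, frames (42 93 31 34)
93: hit
50: miss, evict 42, frames (31 34 93 50)
Hits: 10.

10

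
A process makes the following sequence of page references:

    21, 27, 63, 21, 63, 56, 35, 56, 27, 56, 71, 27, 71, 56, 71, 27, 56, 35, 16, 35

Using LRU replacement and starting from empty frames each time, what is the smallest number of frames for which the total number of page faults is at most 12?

3

f=1: 20 faults
f=2: 14 faults
f=3: 9 faults
f=4: 8 faults
f=5: 7 faults
f=6: 7 faults
f=7: 7 faults
Smallest f with faults ≤ 12 is 3.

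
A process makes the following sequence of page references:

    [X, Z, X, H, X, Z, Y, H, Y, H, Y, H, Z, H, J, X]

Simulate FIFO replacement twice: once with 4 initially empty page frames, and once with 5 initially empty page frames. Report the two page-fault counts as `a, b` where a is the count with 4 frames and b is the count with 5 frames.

6, 5

4 frames: F F . F . . F . . . . . . . F F → 6 faults.
5 frames: F F . F . . F . . . . . . . F . → 5 faults.
5 < 6: adding a frame reduced faults, as is typical.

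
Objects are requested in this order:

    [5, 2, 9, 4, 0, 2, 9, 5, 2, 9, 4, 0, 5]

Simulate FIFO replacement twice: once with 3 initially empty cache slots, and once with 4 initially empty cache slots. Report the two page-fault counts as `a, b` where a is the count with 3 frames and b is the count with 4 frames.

10, 11

3 frames: F F F F F F F F . . F F . → 10 faults.
4 frames: F F F F F . . F F F F F F → 11 faults.
11 > 10: adding a frame increased faults — Belady's anomaly.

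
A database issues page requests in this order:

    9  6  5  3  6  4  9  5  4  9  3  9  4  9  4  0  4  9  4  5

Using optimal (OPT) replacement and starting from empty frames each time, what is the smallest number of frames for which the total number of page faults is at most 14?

f=1: 20 faults
f=2: 13 faults
f=3: 9 faults
f=4: 6 faults
f=5: 6 faults
f=6: 6 faults
Smallest f with faults ≤ 14 is 2.

2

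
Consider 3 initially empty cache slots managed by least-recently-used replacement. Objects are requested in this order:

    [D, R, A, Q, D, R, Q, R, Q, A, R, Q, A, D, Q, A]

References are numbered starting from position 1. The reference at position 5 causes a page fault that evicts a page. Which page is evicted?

R

pos 1: D -> miss, frames [D]
pos 2: R -> miss, frames [D, R]
pos 3: A -> miss, frames [D, R, A]
pos 4: Q -> miss, evict D, frames [R, A, Q]
pos 5: D -> miss, evict R, frames [A, Q, D]
At position 5, page R is evicted.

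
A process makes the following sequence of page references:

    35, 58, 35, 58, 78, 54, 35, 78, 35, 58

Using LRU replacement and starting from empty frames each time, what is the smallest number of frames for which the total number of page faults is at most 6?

3

f=1: 10 faults
f=2: 7 faults
f=3: 6 faults
f=4: 4 faults
Smallest f with faults ≤ 6 is 3.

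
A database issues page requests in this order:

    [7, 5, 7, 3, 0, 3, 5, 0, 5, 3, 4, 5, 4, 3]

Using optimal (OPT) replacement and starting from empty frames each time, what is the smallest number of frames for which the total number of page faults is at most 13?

f=1: 14 faults
f=2: 8 faults
f=3: 5 faults
f=4: 5 faults
f=5: 5 faults
Smallest f with faults ≤ 13 is 2.

2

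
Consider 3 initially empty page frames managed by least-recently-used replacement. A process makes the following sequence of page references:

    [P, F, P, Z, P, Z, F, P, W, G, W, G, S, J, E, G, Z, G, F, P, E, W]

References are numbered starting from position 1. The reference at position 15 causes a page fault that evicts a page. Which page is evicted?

pos 1: P → fault, frames [P]
pos 2: F → fault, frames [P, F]
pos 3: P → hit
pos 4: Z → fault, frames [F, P, Z]
pos 5: P → hit
pos 6: Z → hit
pos 7: F → hit
pos 8: P → hit
pos 9: W → fault, evict Z, frames [F, P, W]
pos 10: G → fault, evict F, frames [P, W, G]
pos 11: W → hit
pos 12: G → hit
pos 13: S → fault, evict P, frames [W, G, S]
pos 14: J → fault, evict W, frames [G, S, J]
pos 15: E → fault, evict G, frames [S, J, E]
At position 15, page G is evicted.

G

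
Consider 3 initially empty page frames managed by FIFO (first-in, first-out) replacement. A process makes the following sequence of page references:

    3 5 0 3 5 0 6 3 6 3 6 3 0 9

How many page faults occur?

3 → fault, frames {3}
5 → fault, frames {3,5}
0 → fault, frames {3,5,0}
3 → hit
5 → hit
0 → hit
6 → fault, evict 3, frames {5,0,6}
3 → fault, evict 5, frames {0,6,3}
6 → hit
3 → hit
6 → hit
3 → hit
0 → hit
9 → fault, evict 0, frames {6,3,9}
Page faults: 6.

6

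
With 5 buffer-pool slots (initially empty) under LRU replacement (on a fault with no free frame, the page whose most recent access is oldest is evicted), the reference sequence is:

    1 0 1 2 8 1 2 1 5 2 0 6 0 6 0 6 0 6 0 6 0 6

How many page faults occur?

1 → fault, frames {1}
0 → fault, frames {1,0}
1 → hit
2 → fault, frames {0,1,2}
8 → fault, frames {0,1,2,8}
1 → hit
2 → hit
1 → hit
5 → fault, frames {0,8,2,1,5}
2 → hit
0 → hit
6 → fault, evict 8, frames {1,5,2,0,6}
0 → hit
6 → hit
0 → hit
6 → hit
0 → hit
6 → hit
0 → hit
6 → hit
0 → hit
6 → hit
Page faults: 6.

6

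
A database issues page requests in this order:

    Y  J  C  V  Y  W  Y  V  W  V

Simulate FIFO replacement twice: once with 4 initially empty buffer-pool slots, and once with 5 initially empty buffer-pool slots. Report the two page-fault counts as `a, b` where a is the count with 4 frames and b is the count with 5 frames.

4 frames: F F F F . F F . . . → 6 faults.
5 frames: F F F F . F . . . . → 5 faults.
5 < 6: adding a frame reduced faults, as is typical.

6, 5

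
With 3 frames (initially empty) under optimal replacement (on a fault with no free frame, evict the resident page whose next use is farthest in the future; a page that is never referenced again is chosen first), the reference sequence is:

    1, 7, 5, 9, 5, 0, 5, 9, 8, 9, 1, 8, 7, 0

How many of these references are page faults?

1: miss, frames (1)
7: miss, frames (1 7)
5: miss, frames (1 7 5)
9: miss, evict 7, frames (1 5 9)
5: hit
0: miss, evict 1, frames (5 9 0)
5: hit
9: hit
8: miss, evict 5, frames (9 0 8)
9: hit
1: miss, evict 9, frames (0 8 1)
8: hit
7: miss, evict 1, frames (0 8 7)
0: hit
Page faults: 8.

8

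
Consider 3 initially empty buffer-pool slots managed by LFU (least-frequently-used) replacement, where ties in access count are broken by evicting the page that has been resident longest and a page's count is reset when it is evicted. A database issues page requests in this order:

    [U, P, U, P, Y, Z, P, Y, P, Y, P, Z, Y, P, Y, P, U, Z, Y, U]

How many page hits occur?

U -> miss, frames (U)
P -> miss, frames (U P)
U -> hit
P -> hit
Y -> miss, frames (U P Y)
Z -> miss, evict Y, frames (U P Z)
P -> hit
Y -> miss, evict Z, frames (U P Y)
P -> hit
Y -> hit
P -> hit
Z -> miss, evict U, frames (P Y Z)
Y -> hit
P -> hit
Y -> hit
P -> hit
U -> miss, evict Z, frames (P Y U)
Z -> miss, evict U, frames (P Y Z)
Y -> hit
U -> miss, evict Z, frames (P Y U)
Hits: 11.

11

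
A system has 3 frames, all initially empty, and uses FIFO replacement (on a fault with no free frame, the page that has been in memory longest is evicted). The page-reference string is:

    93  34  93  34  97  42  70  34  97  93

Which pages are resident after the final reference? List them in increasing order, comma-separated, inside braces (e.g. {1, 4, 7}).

93: fault, frames [93]
34: fault, frames [93, 34]
93: hit
34: hit
97: fault, frames [93, 34, 97]
42: fault, evict 93, frames [34, 97, 42]
70: fault, evict 34, frames [97, 42, 70]
34: fault, evict 97, frames [42, 70, 34]
97: fault, evict 42, frames [70, 34, 97]
93: fault, evict 70, frames [34, 97, 93]

{34, 93, 97}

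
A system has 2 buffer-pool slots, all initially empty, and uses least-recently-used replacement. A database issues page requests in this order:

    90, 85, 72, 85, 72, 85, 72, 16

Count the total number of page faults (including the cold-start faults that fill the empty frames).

4

90: fault, frames (90)
85: fault, frames (90 85)
72: fault, evict 90, frames (85 72)
85: hit
72: hit
85: hit
72: hit
16: fault, evict 85, frames (72 16)
Page faults: 4.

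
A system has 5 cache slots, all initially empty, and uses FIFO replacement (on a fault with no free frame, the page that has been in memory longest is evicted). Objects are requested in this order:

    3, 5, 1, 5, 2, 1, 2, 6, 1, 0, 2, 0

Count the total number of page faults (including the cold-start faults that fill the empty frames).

3: fault, frames (3)
5: fault, frames (3 5)
1: fault, frames (3 5 1)
5: hit
2: fault, frames (3 5 1 2)
1: hit
2: hit
6: fault, frames (3 5 1 2 6)
1: hit
0: fault, evict 3, frames (5 1 2 6 0)
2: hit
0: hit
Page faults: 6.

6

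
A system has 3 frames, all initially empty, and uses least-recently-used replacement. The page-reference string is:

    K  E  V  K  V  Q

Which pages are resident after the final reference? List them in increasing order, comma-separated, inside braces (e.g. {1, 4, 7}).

K -> fault, frames {K}
E -> fault, frames {K,E}
V -> fault, frames {K,E,V}
K -> hit
V -> hit
Q -> fault, evict E, frames {K,V,Q}

{K, Q, V}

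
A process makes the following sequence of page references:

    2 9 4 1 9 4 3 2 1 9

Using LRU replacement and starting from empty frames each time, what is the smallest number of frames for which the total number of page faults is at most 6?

f=1: 10 faults
f=2: 10 faults
f=3: 8 faults
f=4: 8 faults
f=5: 5 faults
Smallest f with faults ≤ 6 is 5.

5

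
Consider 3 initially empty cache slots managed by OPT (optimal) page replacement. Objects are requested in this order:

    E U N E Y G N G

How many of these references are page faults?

E -> miss, frames [E]
U -> miss, frames [E, U]
N -> miss, frames [E, U, N]
E -> hit
Y -> miss, evict U, frames [E, N, Y]
G -> miss, evict Y, frames [E, N, G]
N -> hit
G -> hit
Page faults: 5.

5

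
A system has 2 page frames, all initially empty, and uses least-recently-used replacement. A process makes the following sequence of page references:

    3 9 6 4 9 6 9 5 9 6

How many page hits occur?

3 -> fault, frames (3)
9 -> fault, frames (3 9)
6 -> fault, evict 3, frames (9 6)
4 -> fault, evict 9, frames (6 4)
9 -> fault, evict 6, frames (4 9)
6 -> fault, evict 4, frames (9 6)
9 -> hit
5 -> fault, evict 6, frames (9 5)
9 -> hit
6 -> fault, evict 5, frames (9 6)
Hits: 2.

2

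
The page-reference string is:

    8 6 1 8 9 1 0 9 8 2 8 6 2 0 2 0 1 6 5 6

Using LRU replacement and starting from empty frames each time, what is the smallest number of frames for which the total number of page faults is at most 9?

5

f=1: 20 faults
f=2: 16 faults
f=3: 12 faults
f=4: 10 faults
f=5: 9 faults
f=6: 7 faults
f=7: 7 faults
Smallest f with faults ≤ 9 is 5.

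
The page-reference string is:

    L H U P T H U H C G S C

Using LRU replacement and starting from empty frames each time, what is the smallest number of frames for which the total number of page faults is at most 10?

3

f=1: 12 faults
f=2: 11 faults
f=3: 10 faults
f=4: 8 faults
f=5: 8 faults
f=6: 8 faults
f=7: 8 faults
f=8: 8 faults
Smallest f with faults ≤ 10 is 3.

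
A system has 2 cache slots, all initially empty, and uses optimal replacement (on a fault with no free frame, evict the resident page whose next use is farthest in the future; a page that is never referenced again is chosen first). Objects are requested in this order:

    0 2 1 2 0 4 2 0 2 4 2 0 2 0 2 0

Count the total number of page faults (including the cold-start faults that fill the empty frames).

8

0 → fault, frames {0}
2 → fault, frames {0,2}
1 → fault, evict 0, frames {2,1}
2 → hit
0 → fault, evict 1, frames {2,0}
4 → fault, evict 0, frames {2,4}
2 → hit
0 → fault, evict 4, frames {2,0}
2 → hit
4 → fault, evict 0, frames {2,4}
2 → hit
0 → fault, evict 4, frames {2,0}
2 → hit
0 → hit
2 → hit
0 → hit
Page faults: 8.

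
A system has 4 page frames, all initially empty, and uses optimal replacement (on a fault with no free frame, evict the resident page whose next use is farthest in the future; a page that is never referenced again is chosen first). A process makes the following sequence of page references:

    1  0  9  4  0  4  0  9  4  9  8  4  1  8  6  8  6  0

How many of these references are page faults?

1 → miss, frames [1]
0 → miss, frames [1, 0]
9 → miss, frames [1, 0, 9]
4 → miss, frames [1, 0, 9, 4]
0 → hit
4 → hit
0 → hit
9 → hit
4 → hit
9 → hit
8 → miss, evict 9, frames [1, 0, 4, 8]
4 → hit
1 → hit
8 → hit
6 → miss, evict 4, frames [1, 0, 8, 6]
8 → hit
6 → hit
0 → hit
Page faults: 6.

6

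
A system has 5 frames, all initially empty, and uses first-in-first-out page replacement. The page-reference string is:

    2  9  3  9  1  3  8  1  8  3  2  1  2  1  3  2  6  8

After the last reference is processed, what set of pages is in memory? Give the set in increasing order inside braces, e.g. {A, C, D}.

2: miss, frames {2}
9: miss, frames {2,9}
3: miss, frames {2,9,3}
9: hit
1: miss, frames {2,9,3,1}
3: hit
8: miss, frames {2,9,3,1,8}
1: hit
8: hit
3: hit
2: hit
1: hit
2: hit
1: hit
3: hit
2: hit
6: miss, evict 2, frames {9,3,1,8,6}
8: hit

{1, 3, 6, 8, 9}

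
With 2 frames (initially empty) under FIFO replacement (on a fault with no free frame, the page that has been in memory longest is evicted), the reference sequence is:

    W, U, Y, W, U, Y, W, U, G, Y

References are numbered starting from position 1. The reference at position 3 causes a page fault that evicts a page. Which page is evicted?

W

pos 1: W: fault, frames {W}
pos 2: U: fault, frames {W,U}
pos 3: Y: fault, evict W, frames {U,Y}
At position 3, page W is evicted.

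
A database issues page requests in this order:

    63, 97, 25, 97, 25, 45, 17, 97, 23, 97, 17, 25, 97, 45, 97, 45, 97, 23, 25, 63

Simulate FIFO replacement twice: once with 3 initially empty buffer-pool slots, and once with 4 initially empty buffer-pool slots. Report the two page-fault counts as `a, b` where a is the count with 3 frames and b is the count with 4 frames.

13, 10

3 frames: F F F . . F F F F . . F . F F . . F F F → 13 faults.
4 frames: F F F . . F F . F F . F . F . . . . . F → 10 faults.
10 < 13: adding a frame reduced faults, as is typical.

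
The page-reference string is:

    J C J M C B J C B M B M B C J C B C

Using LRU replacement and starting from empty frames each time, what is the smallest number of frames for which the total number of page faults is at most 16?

2

f=1: 18 faults
f=2: 12 faults
f=3: 7 faults
f=4: 4 faults
Smallest f with faults ≤ 16 is 2.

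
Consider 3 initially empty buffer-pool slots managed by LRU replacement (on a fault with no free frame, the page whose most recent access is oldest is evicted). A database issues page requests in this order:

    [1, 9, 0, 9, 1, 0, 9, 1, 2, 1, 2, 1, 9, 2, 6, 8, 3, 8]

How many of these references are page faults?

1 → fault, frames (1)
9 → fault, frames (1 9)
0 → fault, frames (1 9 0)
9 → hit
1 → hit
0 → hit
9 → hit
1 → hit
2 → fault, evict 0, frames (9 1 2)
1 → hit
2 → hit
1 → hit
9 → hit
2 → hit
6 → fault, evict 1, frames (9 2 6)
8 → fault, evict 9, frames (2 6 8)
3 → fault, evict 2, frames (6 8 3)
8 → hit
Page faults: 7.

7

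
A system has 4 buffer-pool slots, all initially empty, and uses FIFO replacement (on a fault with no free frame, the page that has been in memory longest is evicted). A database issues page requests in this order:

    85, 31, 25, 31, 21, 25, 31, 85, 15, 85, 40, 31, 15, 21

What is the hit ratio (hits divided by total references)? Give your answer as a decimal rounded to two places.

0.36

85: fault, frames {85}
31: fault, frames {85,31}
25: fault, frames {85,31,25}
31: hit
21: fault, frames {85,31,25,21}
25: hit
31: hit
85: hit
15: fault, evict 85, frames {31,25,21,15}
85: fault, evict 31, frames {25,21,15,85}
40: fault, evict 25, frames {21,15,85,40}
31: fault, evict 21, frames {15,85,40,31}
15: hit
21: fault, evict 15, frames {85,40,31,21}
Hits: 5 of 14 references → 5/14 = 0.3571.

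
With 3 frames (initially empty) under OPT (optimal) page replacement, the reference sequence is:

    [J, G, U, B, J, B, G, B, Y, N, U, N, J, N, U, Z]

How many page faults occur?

8

J -> fault, frames {J}
G -> fault, frames {J,G}
U -> fault, frames {J,G,U}
B -> fault, evict U, frames {J,G,B}
J -> hit
B -> hit
G -> hit
B -> hit
Y -> fault, evict B, frames {J,G,Y}
N -> fault, evict Y, frames {J,G,N}
U -> fault, evict G, frames {J,N,U}
N -> hit
J -> hit
N -> hit
U -> hit
Z -> fault, evict U, frames {J,N,Z}
Page faults: 8.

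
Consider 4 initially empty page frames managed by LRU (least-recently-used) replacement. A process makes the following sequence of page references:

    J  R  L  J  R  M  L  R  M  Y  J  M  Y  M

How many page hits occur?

8

J: fault, frames (J)
R: fault, frames (J R)
L: fault, frames (J R L)
J: hit
R: hit
M: fault, frames (L J R M)
L: hit
R: hit
M: hit
Y: fault, evict J, frames (L R M Y)
J: fault, evict L, frames (R M Y J)
M: hit
Y: hit
M: hit
Hits: 8.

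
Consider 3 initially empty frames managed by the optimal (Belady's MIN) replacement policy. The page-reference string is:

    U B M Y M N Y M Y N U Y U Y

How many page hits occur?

U → miss, frames (U)
B → miss, frames (U B)
M → miss, frames (U B M)
Y → miss, evict B, frames (U M Y)
M → hit
N → miss, evict U, frames (M Y N)
Y → hit
M → hit
Y → hit
N → hit
U → miss, evict N, frames (M Y U)
Y → hit
U → hit
Y → hit
Hits: 8.

8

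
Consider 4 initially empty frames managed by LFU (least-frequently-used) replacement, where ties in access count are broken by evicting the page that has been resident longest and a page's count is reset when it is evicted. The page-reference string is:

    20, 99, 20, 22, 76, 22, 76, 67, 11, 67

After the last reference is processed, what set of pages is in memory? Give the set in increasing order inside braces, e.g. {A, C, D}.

{20, 22, 67, 76}

20 -> fault, frames (20)
99 -> fault, frames (20 99)
20 -> hit
22 -> fault, frames (20 99 22)
76 -> fault, frames (20 99 22 76)
22 -> hit
76 -> hit
67 -> fault, evict 99, frames (20 22 76 67)
11 -> fault, evict 67, frames (20 22 76 11)
67 -> fault, evict 11, frames (20 22 76 67)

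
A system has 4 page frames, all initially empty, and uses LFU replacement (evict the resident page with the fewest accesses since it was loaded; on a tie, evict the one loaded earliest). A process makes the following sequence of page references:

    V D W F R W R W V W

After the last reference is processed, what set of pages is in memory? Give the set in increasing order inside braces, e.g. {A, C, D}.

{F, R, V, W}

V → fault, frames [V]
D → fault, frames [V, D]
W → fault, frames [V, D, W]
F → fault, frames [V, D, W, F]
R → fault, evict V, frames [D, W, F, R]
W → hit
R → hit
W → hit
V → fault, evict D, frames [W, F, R, V]
W → hit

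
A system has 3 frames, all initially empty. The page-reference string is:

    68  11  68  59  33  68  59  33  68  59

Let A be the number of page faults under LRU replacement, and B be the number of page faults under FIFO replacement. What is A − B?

Under LRU: F F . F F . . . . . → 4 faults.
Under FIFO: F F . F F F . . . . → 5 faults.
A − B = 4 − 5 = -1.

-1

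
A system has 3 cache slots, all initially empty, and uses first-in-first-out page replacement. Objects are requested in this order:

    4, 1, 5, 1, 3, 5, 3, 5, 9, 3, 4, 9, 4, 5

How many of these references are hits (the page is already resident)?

7

4: miss, frames [4]
1: miss, frames [4, 1]
5: miss, frames [4, 1, 5]
1: hit
3: miss, evict 4, frames [1, 5, 3]
5: hit
3: hit
5: hit
9: miss, evict 1, frames [5, 3, 9]
3: hit
4: miss, evict 5, frames [3, 9, 4]
9: hit
4: hit
5: miss, evict 3, frames [9, 4, 5]
Hits: 7.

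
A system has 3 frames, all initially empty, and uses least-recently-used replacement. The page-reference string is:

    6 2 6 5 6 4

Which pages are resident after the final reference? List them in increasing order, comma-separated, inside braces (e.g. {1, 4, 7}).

6 -> miss, frames (6)
2 -> miss, frames (6 2)
6 -> hit
5 -> miss, frames (2 6 5)
6 -> hit
4 -> miss, evict 2, frames (5 6 4)

{4, 5, 6}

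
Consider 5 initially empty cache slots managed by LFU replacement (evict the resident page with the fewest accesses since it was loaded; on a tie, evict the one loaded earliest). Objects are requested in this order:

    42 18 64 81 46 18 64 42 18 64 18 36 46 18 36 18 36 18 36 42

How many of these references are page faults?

6

42 → miss, frames (42)
18 → miss, frames (42 18)
64 → miss, frames (42 18 64)
81 → miss, frames (42 18 64 81)
46 → miss, frames (42 18 64 81 46)
18 → hit
64 → hit
42 → hit
18 → hit
64 → hit
18 → hit
36 → miss, evict 81, frames (42 18 64 46 36)
46 → hit
18 → hit
36 → hit
18 → hit
36 → hit
18 → hit
36 → hit
42 → hit
Page faults: 6.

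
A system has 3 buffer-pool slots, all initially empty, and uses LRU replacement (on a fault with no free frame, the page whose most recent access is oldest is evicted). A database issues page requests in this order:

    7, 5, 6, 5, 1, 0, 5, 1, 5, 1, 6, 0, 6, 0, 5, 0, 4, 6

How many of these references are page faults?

10

7 -> fault, frames {7}
5 -> fault, frames {7,5}
6 -> fault, frames {7,5,6}
5 -> hit
1 -> fault, evict 7, frames {6,5,1}
0 -> fault, evict 6, frames {5,1,0}
5 -> hit
1 -> hit
5 -> hit
1 -> hit
6 -> fault, evict 0, frames {5,1,6}
0 -> fault, evict 5, frames {1,6,0}
6 -> hit
0 -> hit
5 -> fault, evict 1, frames {6,0,5}
0 -> hit
4 -> fault, evict 6, frames {5,0,4}
6 -> fault, evict 5, frames {0,4,6}
Page faults: 10.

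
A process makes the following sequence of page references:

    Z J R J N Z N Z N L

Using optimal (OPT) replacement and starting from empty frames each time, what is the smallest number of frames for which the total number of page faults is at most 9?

f=1: 10 faults
f=2: 6 faults
f=3: 5 faults
f=4: 5 faults
f=5: 5 faults
Smallest f with faults ≤ 9 is 2.

2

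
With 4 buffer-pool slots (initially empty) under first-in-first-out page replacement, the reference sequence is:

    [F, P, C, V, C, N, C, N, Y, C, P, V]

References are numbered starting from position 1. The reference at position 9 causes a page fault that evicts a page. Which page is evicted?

P

pos 1: F -> fault, frames {F}
pos 2: P -> fault, frames {F,P}
pos 3: C -> fault, frames {F,P,C}
pos 4: V -> fault, frames {F,P,C,V}
pos 5: C -> hit
pos 6: N -> fault, evict F, frames {P,C,V,N}
pos 7: C -> hit
pos 8: N -> hit
pos 9: Y -> fault, evict P, frames {C,V,N,Y}
At position 9, page P is evicted.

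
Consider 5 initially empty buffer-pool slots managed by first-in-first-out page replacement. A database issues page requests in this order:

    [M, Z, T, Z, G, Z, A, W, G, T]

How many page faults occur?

6

M: fault, frames [M]
Z: fault, frames [M, Z]
T: fault, frames [M, Z, T]
Z: hit
G: fault, frames [M, Z, T, G]
Z: hit
A: fault, frames [M, Z, T, G, A]
W: fault, evict M, frames [Z, T, G, A, W]
G: hit
T: hit
Page faults: 6.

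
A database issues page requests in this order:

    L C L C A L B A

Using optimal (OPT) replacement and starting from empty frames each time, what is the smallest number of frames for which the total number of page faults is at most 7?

2

f=1: 8 faults
f=2: 4 faults
f=3: 4 faults
f=4: 4 faults
Smallest f with faults ≤ 7 is 2.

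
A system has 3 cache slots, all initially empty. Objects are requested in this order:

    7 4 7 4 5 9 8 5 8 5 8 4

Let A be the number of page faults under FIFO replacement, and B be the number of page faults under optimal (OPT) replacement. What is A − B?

1

Under FIFO: F F . . F F F . . . . F → 6 faults.
Under OPT: F F . . F F F . . . . . → 5 faults.
A − B = 6 − 5 = 1.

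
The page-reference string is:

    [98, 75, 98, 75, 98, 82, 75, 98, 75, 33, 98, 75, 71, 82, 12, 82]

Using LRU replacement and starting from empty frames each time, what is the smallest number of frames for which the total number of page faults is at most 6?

f=1: 16 faults
f=2: 11 faults
f=3: 7 faults
f=4: 7 faults
f=5: 6 faults
f=6: 6 faults
Smallest f with faults ≤ 6 is 5.

5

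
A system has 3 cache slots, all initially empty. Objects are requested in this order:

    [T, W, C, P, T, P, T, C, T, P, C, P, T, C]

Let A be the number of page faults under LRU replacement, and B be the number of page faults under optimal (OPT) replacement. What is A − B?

1

Under LRU: F F F F F . . . . . . . . . → 5 faults.
Under OPT: F F F F . . . . . . . . . . → 4 faults.
A − B = 5 − 4 = 1.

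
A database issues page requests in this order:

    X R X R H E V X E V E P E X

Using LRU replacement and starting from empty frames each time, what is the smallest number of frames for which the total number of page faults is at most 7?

f=1: 14 faults
f=2: 10 faults
f=3: 8 faults
f=4: 7 faults
f=5: 6 faults
f=6: 6 faults
Smallest f with faults ≤ 7 is 4.

4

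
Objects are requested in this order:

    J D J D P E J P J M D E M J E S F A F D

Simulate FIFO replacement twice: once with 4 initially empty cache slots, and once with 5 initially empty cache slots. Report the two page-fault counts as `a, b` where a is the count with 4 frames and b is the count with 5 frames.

4 frames: F F . . F F . . . F . . . F . F F F . F → 10 faults.
5 frames: F F . . F F . . . F . . . . . F F F . F → 9 faults.
9 < 10: adding a frame reduced faults, as is typical.

10, 9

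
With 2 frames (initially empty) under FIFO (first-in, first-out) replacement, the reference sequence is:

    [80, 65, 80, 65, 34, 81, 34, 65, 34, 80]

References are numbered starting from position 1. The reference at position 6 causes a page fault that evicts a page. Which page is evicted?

pos 1: 80: fault, frames {80}
pos 2: 65: fault, frames {80,65}
pos 3: 80: hit
pos 4: 65: hit
pos 5: 34: fault, evict 80, frames {65,34}
pos 6: 81: fault, evict 65, frames {34,81}
At position 6, page 65 is evicted.

65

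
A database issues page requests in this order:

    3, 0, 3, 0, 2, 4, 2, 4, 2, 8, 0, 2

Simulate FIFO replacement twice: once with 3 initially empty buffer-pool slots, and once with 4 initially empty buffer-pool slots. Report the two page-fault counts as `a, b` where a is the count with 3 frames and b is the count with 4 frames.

7, 5

3 frames: F F . . F F . . . F F F → 7 faults.
4 frames: F F . . F F . . . F . . → 5 faults.
5 < 7: adding a frame reduced faults, as is typical.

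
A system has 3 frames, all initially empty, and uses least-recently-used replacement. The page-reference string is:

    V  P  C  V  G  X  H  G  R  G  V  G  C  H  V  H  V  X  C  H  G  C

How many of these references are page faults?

V: miss, frames (V)
P: miss, frames (V P)
C: miss, frames (V P C)
V: hit
G: miss, evict P, frames (C V G)
X: miss, evict C, frames (V G X)
H: miss, evict V, frames (G X H)
G: hit
R: miss, evict X, frames (H G R)
G: hit
V: miss, evict H, frames (R G V)
G: hit
C: miss, evict R, frames (V G C)
H: miss, evict V, frames (G C H)
V: miss, evict G, frames (C H V)
H: hit
V: hit
X: miss, evict C, frames (H V X)
C: miss, evict H, frames (V X C)
H: miss, evict V, frames (X C H)
G: miss, evict X, frames (C H G)
C: hit
Page faults: 15.

15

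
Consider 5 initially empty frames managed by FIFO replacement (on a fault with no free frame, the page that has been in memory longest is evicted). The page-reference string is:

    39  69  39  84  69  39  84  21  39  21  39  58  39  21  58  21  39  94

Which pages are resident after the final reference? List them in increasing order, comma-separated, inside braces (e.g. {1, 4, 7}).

39 → miss, frames {39}
69 → miss, frames {39,69}
39 → hit
84 → miss, frames {39,69,84}
69 → hit
39 → hit
84 → hit
21 → miss, frames {39,69,84,21}
39 → hit
21 → hit
39 → hit
58 → miss, frames {39,69,84,21,58}
39 → hit
21 → hit
58 → hit
21 → hit
39 → hit
94 → miss, evict 39, frames {69,84,21,58,94}

{21, 58, 69, 84, 94}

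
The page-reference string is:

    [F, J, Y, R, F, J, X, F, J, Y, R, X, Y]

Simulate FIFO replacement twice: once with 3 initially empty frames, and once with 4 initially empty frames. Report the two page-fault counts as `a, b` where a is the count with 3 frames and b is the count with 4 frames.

9, 10

3 frames: F F F F F F F . . F F . . → 9 faults.
4 frames: F F F F . . F F F F F F . → 10 faults.
10 > 9: adding a frame increased faults — Belady's anomaly.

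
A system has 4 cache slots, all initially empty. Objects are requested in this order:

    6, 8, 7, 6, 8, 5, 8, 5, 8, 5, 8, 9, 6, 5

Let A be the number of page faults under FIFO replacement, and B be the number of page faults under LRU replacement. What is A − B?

Under FIFO: F F F . . F . . . . . F F . → 6 faults.
Under LRU: F F F . . F . . . . . F . . → 5 faults.
A − B = 6 − 5 = 1.

1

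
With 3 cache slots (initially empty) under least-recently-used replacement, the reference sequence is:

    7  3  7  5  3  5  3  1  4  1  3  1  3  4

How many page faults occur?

5

7 -> fault, frames {7}
3 -> fault, frames {7,3}
7 -> hit
5 -> fault, frames {3,7,5}
3 -> hit
5 -> hit
3 -> hit
1 -> fault, evict 7, frames {5,3,1}
4 -> fault, evict 5, frames {3,1,4}
1 -> hit
3 -> hit
1 -> hit
3 -> hit
4 -> hit
Page faults: 5.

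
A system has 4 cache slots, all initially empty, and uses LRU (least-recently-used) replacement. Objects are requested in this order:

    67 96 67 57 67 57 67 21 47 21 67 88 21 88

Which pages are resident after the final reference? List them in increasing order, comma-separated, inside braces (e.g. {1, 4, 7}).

{21, 47, 67, 88}

67 → miss, frames (67)
96 → miss, frames (67 96)
67 → hit
57 → miss, frames (96 67 57)
67 → hit
57 → hit
67 → hit
21 → miss, frames (96 57 67 21)
47 → miss, evict 96, frames (57 67 21 47)
21 → hit
67 → hit
88 → miss, evict 57, frames (47 21 67 88)
21 → hit
88 → hit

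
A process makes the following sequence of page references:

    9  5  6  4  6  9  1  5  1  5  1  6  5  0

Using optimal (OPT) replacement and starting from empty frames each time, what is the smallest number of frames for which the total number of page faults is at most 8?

3

f=1: 14 faults
f=2: 9 faults
f=3: 7 faults
f=4: 6 faults
f=5: 6 faults
f=6: 6 faults
Smallest f with faults ≤ 8 is 3.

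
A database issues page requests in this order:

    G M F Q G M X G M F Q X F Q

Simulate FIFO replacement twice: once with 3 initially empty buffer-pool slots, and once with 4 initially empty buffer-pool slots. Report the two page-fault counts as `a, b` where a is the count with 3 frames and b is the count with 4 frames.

9, 10

3 frames: F F F F F F F . . F F . . . → 9 faults.
4 frames: F F F F . . F F F F F F . . → 10 faults.
10 > 9: adding a frame increased faults — Belady's anomaly.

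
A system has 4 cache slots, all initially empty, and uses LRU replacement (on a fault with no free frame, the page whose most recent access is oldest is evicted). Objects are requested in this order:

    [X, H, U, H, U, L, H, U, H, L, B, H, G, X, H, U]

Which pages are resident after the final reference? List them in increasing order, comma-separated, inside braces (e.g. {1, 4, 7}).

{G, H, U, X}

X: miss, frames [X]
H: miss, frames [X, H]
U: miss, frames [X, H, U]
H: hit
U: hit
L: miss, frames [X, H, U, L]
H: hit
U: hit
H: hit
L: hit
B: miss, evict X, frames [U, H, L, B]
H: hit
G: miss, evict U, frames [L, B, H, G]
X: miss, evict L, frames [B, H, G, X]
H: hit
U: miss, evict B, frames [G, X, H, U]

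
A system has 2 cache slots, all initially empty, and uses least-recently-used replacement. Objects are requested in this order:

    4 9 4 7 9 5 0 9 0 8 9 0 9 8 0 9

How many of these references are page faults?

13

4: fault, frames {4}
9: fault, frames {4,9}
4: hit
7: fault, evict 9, frames {4,7}
9: fault, evict 4, frames {7,9}
5: fault, evict 7, frames {9,5}
0: fault, evict 9, frames {5,0}
9: fault, evict 5, frames {0,9}
0: hit
8: fault, evict 9, frames {0,8}
9: fault, evict 0, frames {8,9}
0: fault, evict 8, frames {9,0}
9: hit
8: fault, evict 0, frames {9,8}
0: fault, evict 9, frames {8,0}
9: fault, evict 8, frames {0,9}
Page faults: 13.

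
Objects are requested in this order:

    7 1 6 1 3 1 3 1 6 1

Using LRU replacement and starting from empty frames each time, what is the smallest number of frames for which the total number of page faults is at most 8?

2

f=1: 10 faults
f=2: 5 faults
f=3: 4 faults
f=4: 4 faults
Smallest f with faults ≤ 8 is 2.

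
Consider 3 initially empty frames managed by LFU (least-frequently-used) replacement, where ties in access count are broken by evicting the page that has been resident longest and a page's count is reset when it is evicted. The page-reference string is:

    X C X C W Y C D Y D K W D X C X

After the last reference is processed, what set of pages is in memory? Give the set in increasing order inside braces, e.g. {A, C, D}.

X -> miss, frames {X}
C -> miss, frames {X,C}
X -> hit
C -> hit
W -> miss, frames {X,C,W}
Y -> miss, evict W, frames {X,C,Y}
C -> hit
D -> miss, evict Y, frames {X,C,D}
Y -> miss, evict D, frames {X,C,Y}
D -> miss, evict Y, frames {X,C,D}
K -> miss, evict D, frames {X,C,K}
W -> miss, evict K, frames {X,C,W}
D -> miss, evict W, frames {X,C,D}
X -> hit
C -> hit
X -> hit

{C, D, X}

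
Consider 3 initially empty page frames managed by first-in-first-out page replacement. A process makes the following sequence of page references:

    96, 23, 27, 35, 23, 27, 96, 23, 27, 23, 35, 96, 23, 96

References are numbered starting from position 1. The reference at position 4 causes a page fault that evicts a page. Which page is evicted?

96

pos 1: 96 -> fault, frames {96}
pos 2: 23 -> fault, frames {96,23}
pos 3: 27 -> fault, frames {96,23,27}
pos 4: 35 -> fault, evict 96, frames {23,27,35}
At position 4, page 96 is evicted.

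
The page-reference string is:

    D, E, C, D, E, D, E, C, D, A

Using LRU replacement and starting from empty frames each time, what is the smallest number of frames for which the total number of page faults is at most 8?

2

f=1: 10 faults
f=2: 8 faults
f=3: 4 faults
f=4: 4 faults
Smallest f with faults ≤ 8 is 2.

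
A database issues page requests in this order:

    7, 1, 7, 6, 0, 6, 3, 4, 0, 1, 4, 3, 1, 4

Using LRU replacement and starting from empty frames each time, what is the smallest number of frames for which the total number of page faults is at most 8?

f=1: 14 faults
f=2: 12 faults
f=3: 9 faults
f=4: 7 faults
f=5: 7 faults
f=6: 6 faults
Smallest f with faults ≤ 8 is 4.

4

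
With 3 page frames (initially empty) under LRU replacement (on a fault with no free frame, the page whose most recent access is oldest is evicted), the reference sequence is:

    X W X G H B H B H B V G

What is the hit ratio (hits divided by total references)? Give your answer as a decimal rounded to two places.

X: miss, frames {X}
W: miss, frames {X,W}
X: hit
G: miss, frames {W,X,G}
H: miss, evict W, frames {X,G,H}
B: miss, evict X, frames {G,H,B}
H: hit
B: hit
H: hit
B: hit
V: miss, evict G, frames {H,B,V}
G: miss, evict H, frames {B,V,G}
Hits: 5 of 12 references → 5/12 = 0.4167.

0.42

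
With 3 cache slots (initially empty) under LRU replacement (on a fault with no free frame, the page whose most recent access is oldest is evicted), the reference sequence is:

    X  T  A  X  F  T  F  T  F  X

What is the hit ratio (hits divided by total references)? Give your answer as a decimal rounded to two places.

X → miss, frames (X)
T → miss, frames (X T)
A → miss, frames (X T A)
X → hit
F → miss, evict T, frames (A X F)
T → miss, evict A, frames (X F T)
F → hit
T → hit
F → hit
X → hit
Hits: 5 of 10 references → 5/10 = 0.5000.

0.50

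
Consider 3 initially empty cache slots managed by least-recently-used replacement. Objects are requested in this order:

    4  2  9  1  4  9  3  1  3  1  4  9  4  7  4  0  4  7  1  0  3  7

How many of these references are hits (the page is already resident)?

4 → fault, frames (4)
2 → fault, frames (4 2)
9 → fault, frames (4 2 9)
1 → fault, evict 4, frames (2 9 1)
4 → fault, evict 2, frames (9 1 4)
9 → hit
3 → fault, evict 1, frames (4 9 3)
1 → fault, evict 4, frames (9 3 1)
3 → hit
1 → hit
4 → fault, evict 9, frames (3 1 4)
9 → fault, evict 3, frames (1 4 9)
4 → hit
7 → fault, evict 1, frames (9 4 7)
4 → hit
0 → fault, evict 9, frames (7 4 0)
4 → hit
7 → hit
1 → fault, evict 0, frames (4 7 1)
0 → fault, evict 4, frames (7 1 0)
3 → fault, evict 7, frames (1 0 3)
7 → fault, evict 1, frames (0 3 7)
Hits: 7.

7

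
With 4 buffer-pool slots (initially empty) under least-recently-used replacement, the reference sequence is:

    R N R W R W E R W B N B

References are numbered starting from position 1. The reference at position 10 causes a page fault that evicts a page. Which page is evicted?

pos 1: R: fault, frames (R)
pos 2: N: fault, frames (R N)
pos 3: R: hit
pos 4: W: fault, frames (N R W)
pos 5: R: hit
pos 6: W: hit
pos 7: E: fault, frames (N R W E)
pos 8: R: hit
pos 9: W: hit
pos 10: B: fault, evict N, frames (E R W B)
At position 10, page N is evicted.

N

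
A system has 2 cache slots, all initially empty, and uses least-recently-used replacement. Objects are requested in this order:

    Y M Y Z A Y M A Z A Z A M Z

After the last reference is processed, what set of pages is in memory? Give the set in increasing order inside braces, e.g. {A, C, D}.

Y -> fault, frames (Y)
M -> fault, frames (Y M)
Y -> hit
Z -> fault, evict M, frames (Y Z)
A -> fault, evict Y, frames (Z A)
Y -> fault, evict Z, frames (A Y)
M -> fault, evict A, frames (Y M)
A -> fault, evict Y, frames (M A)
Z -> fault, evict M, frames (A Z)
A -> hit
Z -> hit
A -> hit
M -> fault, evict Z, frames (A M)
Z -> fault, evict A, frames (M Z)

{M, Z}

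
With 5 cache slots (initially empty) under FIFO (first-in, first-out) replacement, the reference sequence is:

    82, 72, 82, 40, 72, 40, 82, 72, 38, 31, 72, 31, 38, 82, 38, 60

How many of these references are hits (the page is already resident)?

82 -> fault, frames (82)
72 -> fault, frames (82 72)
82 -> hit
40 -> fault, frames (82 72 40)
72 -> hit
40 -> hit
82 -> hit
72 -> hit
38 -> fault, frames (82 72 40 38)
31 -> fault, frames (82 72 40 38 31)
72 -> hit
31 -> hit
38 -> hit
82 -> hit
38 -> hit
60 -> fault, evict 82, frames (72 40 38 31 60)
Hits: 10.

10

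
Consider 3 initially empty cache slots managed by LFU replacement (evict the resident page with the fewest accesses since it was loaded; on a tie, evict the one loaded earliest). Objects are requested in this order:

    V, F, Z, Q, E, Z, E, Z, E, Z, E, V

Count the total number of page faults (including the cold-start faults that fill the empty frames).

6

V -> fault, frames [V]
F -> fault, frames [V, F]
Z -> fault, frames [V, F, Z]
Q -> fault, evict V, frames [F, Z, Q]
E -> fault, evict F, frames [Z, Q, E]
Z -> hit
E -> hit
Z -> hit
E -> hit
Z -> hit
E -> hit
V -> fault, evict Q, frames [Z, E, V]
Page faults: 6.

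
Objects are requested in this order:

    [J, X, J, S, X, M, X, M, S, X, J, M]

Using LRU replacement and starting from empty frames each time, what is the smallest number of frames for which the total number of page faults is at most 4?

f=1: 12 faults
f=2: 9 faults
f=3: 6 faults
f=4: 4 faults
Smallest f with faults ≤ 4 is 4.

4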